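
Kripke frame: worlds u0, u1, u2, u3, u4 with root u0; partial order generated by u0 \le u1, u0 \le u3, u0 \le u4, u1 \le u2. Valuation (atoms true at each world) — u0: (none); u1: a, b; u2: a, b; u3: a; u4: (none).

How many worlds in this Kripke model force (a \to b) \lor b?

u0: does not force it — u0 \nVdash (a \to b) \lor b: neither disjunct is forced at u0.
u1: forces it.
u2: forces it.
u3: does not force it — u3 \nVdash (a \to b) \lor b: neither disjunct is forced at u3.
u4: forces it.
Worlds forcing the formula: {u1, u2, u4}.

3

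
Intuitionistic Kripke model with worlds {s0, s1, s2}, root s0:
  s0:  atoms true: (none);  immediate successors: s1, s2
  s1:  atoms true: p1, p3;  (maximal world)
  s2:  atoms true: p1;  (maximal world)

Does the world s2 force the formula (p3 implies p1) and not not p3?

No

s2 does not force (p3 implies p1) and not not p3 since s2 fails not not p3.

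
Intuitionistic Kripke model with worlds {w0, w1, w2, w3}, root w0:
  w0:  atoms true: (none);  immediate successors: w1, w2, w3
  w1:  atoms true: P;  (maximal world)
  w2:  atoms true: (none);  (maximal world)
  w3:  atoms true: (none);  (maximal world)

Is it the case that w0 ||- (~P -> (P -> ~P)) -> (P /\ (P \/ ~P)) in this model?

w0 ||-/- (~P -> (P -> ~P)) -> (P /\ (P \/ ~P)): already at w0 itself, w0 ||- ~P -> (P -> ~P) but w0 ||-/- P /\ (P \/ ~P).
w0 ||-/- P /\ (P \/ ~P) since w0 fails P.

No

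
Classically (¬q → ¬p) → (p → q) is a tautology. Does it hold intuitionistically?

This is the converse of contraposition, which is not intuitionistically valid.
A Kripke countermodel: worlds u0, u1; order generated by u0 ≤ u1; atoms true at each world — u0:{p}; u1:{p,q}.
u0 ⊮ (¬q → ¬p) → (p → q): already at u0 itself, u0 ⊩ ¬q → ¬p but u0 ⊮ p → q.
u0 ⊮ p → q: already at u0 itself, u0 ⊩ p but u0 ⊮ q.
u0 lacks atom q, so u0 ⊮ q.
So the root u0 does not force the formula.

No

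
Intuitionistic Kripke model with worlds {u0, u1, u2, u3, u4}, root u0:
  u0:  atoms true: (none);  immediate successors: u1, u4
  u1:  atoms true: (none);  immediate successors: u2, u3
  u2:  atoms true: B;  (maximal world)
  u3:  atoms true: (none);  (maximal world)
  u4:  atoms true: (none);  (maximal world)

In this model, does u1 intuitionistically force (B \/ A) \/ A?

u1 ||-/- (B \/ A) \/ A: neither disjunct is forced at u1.
u1 ||-/- B \/ A: neither disjunct is forced at u1.
u1 lacks atom B, so u1 ||-/- B.

No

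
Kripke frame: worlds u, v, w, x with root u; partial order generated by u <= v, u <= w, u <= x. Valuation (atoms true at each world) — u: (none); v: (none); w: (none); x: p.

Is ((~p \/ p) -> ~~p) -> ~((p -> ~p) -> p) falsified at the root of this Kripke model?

Yes

u ||-/- ((~p \/ p) -> ~~p) -> ~((p -> ~p) -> p): at the accessible world x, x ||- (~p \/ p) -> ~~p but x ||-/- ~((p -> ~p) -> p).
x ||-/- ~((p -> ~p) -> p) since x is accessible from x and x ||- (p -> ~p) -> p.
x ||- (p -> ~p) -> p vacuously: no world accessible from x forces the antecedent p -> ~p.
So the root u does not force ((~p \/ p) -> ~~p) -> ~((p -> ~p) -> p); the model is a countermodel.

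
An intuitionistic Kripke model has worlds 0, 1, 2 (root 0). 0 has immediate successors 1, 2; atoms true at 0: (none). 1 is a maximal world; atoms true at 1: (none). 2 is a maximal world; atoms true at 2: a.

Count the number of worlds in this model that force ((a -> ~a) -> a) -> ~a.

1

0: does not force it — 0 ||-/- ((a -> ~a) -> a) -> ~a: at the accessible world 2, 2 ||- (a -> ~a) -> a but 2 ||-/- ~a.
1: forces it.
2: does not force it.
Worlds forcing the formula: {1}.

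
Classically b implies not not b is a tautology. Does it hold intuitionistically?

This is double-negation introduction, which is intuitionistically derivable.
If a world forces b then every accessible world forces b (persistence), so none forces not b; hence not not b.

Yes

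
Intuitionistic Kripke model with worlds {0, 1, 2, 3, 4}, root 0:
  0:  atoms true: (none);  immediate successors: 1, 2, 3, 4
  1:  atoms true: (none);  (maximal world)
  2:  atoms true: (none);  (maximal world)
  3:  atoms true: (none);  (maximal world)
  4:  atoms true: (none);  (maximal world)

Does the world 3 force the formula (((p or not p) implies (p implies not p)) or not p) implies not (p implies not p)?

3 does not force (((p or not p) implies (p implies not p)) or not p) implies not (p implies not p): already at 3 itself, 3 forces ((p or not p) implies (p implies not p)) or not p but 3 does not force not (p implies not p).
3 does not force not (p implies not p) since 3 is accessible from 3 and 3 forces p implies not p.
3 forces p implies not p vacuously: no world accessible from 3 forces the antecedent p.

No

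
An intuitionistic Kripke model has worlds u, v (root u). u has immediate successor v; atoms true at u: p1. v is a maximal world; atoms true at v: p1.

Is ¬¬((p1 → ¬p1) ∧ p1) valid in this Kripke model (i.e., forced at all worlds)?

Not every world: u ⊮ ¬¬((p1 → ¬p1) ∧ p1).
u ⊮ ¬¬((p1 → ¬p1) ∧ p1) since u is accessible from u and u ⊩ ¬((p1 → ¬p1) ∧ p1).
u ⊩ ¬((p1 → ¬p1) ∧ p1): no world accessible from u forces (p1 → ¬p1) ∧ p1.

No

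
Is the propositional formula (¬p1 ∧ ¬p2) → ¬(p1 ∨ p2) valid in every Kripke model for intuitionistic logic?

This is a constructively valid De Morgan direction (conjunction of negations to negated disjunction), which is intuitionistically derivable.
If both ¬p1 and ¬p2 hold at a world, no accessible world forces p1 or forces p2, so none forces p1 ∨ p2.

Yes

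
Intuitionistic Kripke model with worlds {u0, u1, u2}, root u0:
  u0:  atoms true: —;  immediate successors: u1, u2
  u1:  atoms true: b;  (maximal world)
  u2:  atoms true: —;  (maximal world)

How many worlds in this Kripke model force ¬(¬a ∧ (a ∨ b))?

1

u0: does not force it — u0 ⊮ ¬(¬a ∧ (a ∨ b)) since u1 is accessible from u0 and u1 ⊩ ¬a ∧ (a ∨ b).
u1: does not force it.
u2: forces it.
Worlds forcing the formula: {u2}.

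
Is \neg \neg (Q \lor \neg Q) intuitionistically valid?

This is the double negation of excluded middle, which is intuitionistically derivable.
Assuming \neg (Q \lor \neg Q): from Q we'd get Q \lor \neg Q, so \neg Q; but then Q \lor \neg Q again — contradiction. Hence \neg \neg (Q \lor \neg Q).

Yes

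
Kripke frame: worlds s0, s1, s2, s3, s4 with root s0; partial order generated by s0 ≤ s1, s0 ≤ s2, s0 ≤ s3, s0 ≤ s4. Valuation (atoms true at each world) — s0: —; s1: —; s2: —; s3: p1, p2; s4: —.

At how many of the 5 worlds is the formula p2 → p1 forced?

5

s0: forces it.
s1: forces it.
s2: forces it.
s3: forces it.
s4: forces it.
Worlds forcing the formula: {s0, s1, s2, s3, s4}.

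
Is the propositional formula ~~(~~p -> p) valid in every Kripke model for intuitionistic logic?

This is the double negation of double-negation elimination, which is intuitionistically derivable.
By Glivenko's theorem the double negation of any classical propositional tautology is intuitionistically provable; ~~p -> p is classically a tautology.

Yes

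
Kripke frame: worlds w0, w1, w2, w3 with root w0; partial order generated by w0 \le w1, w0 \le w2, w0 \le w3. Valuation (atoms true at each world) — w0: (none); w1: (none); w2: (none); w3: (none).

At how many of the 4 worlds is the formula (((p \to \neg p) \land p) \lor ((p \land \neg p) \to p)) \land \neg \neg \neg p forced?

4

w0: forces it.
w1: forces it.
w2: forces it.
w3: forces it.
Worlds forcing the formula: {w0, w1, w2, w3}.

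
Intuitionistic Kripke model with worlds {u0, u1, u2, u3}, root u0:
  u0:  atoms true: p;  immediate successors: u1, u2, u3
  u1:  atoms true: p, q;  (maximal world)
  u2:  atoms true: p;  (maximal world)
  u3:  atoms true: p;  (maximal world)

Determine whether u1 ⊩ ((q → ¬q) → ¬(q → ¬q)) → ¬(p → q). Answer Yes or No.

u1 ⊮ ((q → ¬q) → ¬(q → ¬q)) → ¬(p → q): already at u1 itself, u1 ⊩ (q → ¬q) → ¬(q → ¬q) but u1 ⊮ ¬(p → q).
u1 ⊮ ¬(p → q) since u1 is accessible from u1 and u1 ⊩ p → q.
u1 ⊩ p → q: every world accessible from u1 that forces p (namely u1) also forces q.

No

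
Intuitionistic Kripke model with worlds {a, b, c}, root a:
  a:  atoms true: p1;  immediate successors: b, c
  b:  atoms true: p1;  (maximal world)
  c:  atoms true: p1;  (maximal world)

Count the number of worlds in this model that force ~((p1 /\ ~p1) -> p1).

0

a: does not force it — a ||-/- ~((p1 /\ ~p1) -> p1) since a is accessible from a and a ||- (p1 /\ ~p1) -> p1.
b: does not force it — b ||-/- ~((p1 /\ ~p1) -> p1) since b is accessible from b and b ||- (p1 /\ ~p1) -> p1.
c: does not force it.
Worlds forcing the formula: { }.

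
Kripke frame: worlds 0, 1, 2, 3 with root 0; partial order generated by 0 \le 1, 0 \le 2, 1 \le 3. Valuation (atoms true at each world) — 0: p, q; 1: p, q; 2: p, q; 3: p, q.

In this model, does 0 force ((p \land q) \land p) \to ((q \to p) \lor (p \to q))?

0 \Vdash ((p \land q) \land p) \to ((q \to p) \lor (p \to q)): every world accessible from 0 that forces (p \land q) \land p (namely 0, 1, 2, 3) also forces (q \to p) \lor (p \to q).

Yes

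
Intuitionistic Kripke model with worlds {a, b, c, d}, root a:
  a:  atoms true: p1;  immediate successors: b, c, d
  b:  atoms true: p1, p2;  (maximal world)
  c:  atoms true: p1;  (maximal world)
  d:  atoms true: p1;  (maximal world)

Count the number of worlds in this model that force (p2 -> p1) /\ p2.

a: does not force it — a ||-/- (p2 -> p1) /\ p2 since a fails p2.
b: forces it.
c: does not force it — c ||-/- (p2 -> p1) /\ p2 since c fails p2.
d: does not force it — d ||-/- (p2 -> p1) /\ p2 since d fails p2.
Worlds forcing the formula: {b}.

1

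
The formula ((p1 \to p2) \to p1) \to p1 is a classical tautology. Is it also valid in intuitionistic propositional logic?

This is Peirce's law, which is not intuitionistically valid.
A Kripke countermodel: worlds u, v; order generated by u \le v; atoms true at each world — u:{}; v:{p1}.
u \nVdash ((p1 \to p2) \to p1) \to p1: already at u itself, u \Vdash (p1 \to p2) \to p1 but u \nVdash p1.
u lacks atom p1, so u \nVdash p1.
So the root u does not force the formula.

No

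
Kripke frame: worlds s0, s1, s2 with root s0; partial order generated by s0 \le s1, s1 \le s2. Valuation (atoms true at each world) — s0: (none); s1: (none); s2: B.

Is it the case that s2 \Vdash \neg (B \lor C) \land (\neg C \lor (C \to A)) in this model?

s2 \nVdash \neg (B \lor C) \land (\neg C \lor (C \to A)) since s2 fails \neg (B \lor C).

No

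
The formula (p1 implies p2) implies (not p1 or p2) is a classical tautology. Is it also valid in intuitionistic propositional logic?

This is the material-implication-as-disjunction principle, which is not intuitionistically valid.
A Kripke countermodel: worlds a, b; order generated by a <= b; atoms true at each world — a:{}; b:{p1,p2}.
a does not force (p1 implies p2) implies (not p1 or p2): already at a itself, a forces p1 implies p2 but a does not force not p1 or p2.
a does not force not p1 or p2: neither disjunct is forced at a.
a does not force not p1 since b is accessible from a and b forces p1.
So the root a does not force the formula.

No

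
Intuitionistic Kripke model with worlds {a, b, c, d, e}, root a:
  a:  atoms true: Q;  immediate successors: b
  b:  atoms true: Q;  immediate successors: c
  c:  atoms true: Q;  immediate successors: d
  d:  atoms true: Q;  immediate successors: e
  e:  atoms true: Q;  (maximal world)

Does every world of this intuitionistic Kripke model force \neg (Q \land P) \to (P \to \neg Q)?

a \Vdash \neg (Q \land P) \to (P \to \neg Q): every world accessible from a that forces \neg (Q \land P) (namely a, b, c, d, e) also forces P \to \neg Q.
Since the root a forces \neg (Q \land P) \to (P \to \neg Q) and forcing is persistent (monotone upward), every world forces it.

Yes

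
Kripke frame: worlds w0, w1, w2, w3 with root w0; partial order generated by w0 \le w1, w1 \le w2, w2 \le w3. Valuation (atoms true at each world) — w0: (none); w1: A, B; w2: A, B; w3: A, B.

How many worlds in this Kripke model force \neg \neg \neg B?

0

w0: does not force it — w0 \nVdash \neg \neg \neg B since w0 is accessible from w0 and w0 \Vdash \neg \neg B.
w1: does not force it — w1 \nVdash \neg \neg \neg B since w1 is accessible from w1 and w1 \Vdash \neg \neg B.
w2: does not force it — w2 \nVdash \neg \neg \neg B since w2 is accessible from w2 and w2 \Vdash \neg \neg B.
w3: does not force it.
Worlds forcing the formula: { }.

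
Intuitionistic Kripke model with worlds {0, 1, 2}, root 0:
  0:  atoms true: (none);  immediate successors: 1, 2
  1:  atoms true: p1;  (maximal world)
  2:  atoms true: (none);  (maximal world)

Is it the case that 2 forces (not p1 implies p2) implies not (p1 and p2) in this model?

2 forces (not p1 implies p2) implies not (p1 and p2) vacuously: no world accessible from 2 forces the antecedent not p1 implies p2.

Yes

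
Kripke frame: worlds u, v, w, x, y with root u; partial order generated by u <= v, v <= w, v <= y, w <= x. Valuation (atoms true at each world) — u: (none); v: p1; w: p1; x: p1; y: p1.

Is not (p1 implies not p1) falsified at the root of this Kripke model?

u forces not (p1 implies not p1): no world accessible from u forces p1 implies not p1.
So the root u forces not (p1 implies not p1); the model is not a countermodel.

No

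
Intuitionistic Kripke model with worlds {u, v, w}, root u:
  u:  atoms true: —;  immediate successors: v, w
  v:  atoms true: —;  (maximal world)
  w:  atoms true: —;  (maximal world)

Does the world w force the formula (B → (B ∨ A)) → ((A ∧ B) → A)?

w ⊩ (B → (B ∨ A)) → ((A ∧ B) → A): every world accessible from w that forces B → (B ∨ A) (namely w) also forces (A ∧ B) → A.

Yes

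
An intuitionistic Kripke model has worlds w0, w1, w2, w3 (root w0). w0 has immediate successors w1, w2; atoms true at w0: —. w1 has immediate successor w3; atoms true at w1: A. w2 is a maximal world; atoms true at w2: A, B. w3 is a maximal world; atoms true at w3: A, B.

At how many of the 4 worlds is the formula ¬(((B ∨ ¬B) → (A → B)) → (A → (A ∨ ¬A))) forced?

0

w0: does not force it — w0 ⊮ ¬(((B ∨ ¬B) → (A → B)) → (A → (A ∨ ¬A))) since w0 is accessible from w0 and w0 ⊩ ((B ∨ ¬B) → (A → B)) → (A → (A ∨ ¬A)).
w1: does not force it.
w2: does not force it.
w3: does not force it.
Worlds forcing the formula: { }.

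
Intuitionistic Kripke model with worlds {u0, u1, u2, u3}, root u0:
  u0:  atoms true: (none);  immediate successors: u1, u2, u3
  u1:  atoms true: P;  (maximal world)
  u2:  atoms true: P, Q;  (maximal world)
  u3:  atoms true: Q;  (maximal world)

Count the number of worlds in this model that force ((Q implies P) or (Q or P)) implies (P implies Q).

2

u0: does not force it — u0 does not force ((Q implies P) or (Q or P)) implies (P implies Q): at the accessible world u1, u1 forces (Q implies P) or (Q or P) but u1 does not force P implies Q.
u1: does not force it.
u2: forces it.
u3: forces it.
Worlds forcing the formula: {u2, u3}.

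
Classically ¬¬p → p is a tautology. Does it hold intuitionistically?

No

This is double-negation elimination, which is not intuitionistically valid.
A Kripke countermodel: worlds 0, 1; order generated by 0 ≤ 1; atoms true at each world — 0:{}; 1:{p}.
0 ⊮ ¬¬p → p: already at 0 itself, 0 ⊩ ¬¬p but 0 ⊮ p.
0 lacks atom p, so 0 ⊮ p.
So the root 0 does not force the formula.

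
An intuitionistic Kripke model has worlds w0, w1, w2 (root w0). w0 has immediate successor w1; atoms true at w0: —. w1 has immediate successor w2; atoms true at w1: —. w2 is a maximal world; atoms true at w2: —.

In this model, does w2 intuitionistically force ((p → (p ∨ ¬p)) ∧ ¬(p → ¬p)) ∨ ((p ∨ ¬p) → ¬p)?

w2 ⊩ ((p → (p ∨ ¬p)) ∧ ¬(p → ¬p)) ∨ ((p ∨ ¬p) → ¬p) via the disjunct (p ∨ ¬p) → ¬p.

Yes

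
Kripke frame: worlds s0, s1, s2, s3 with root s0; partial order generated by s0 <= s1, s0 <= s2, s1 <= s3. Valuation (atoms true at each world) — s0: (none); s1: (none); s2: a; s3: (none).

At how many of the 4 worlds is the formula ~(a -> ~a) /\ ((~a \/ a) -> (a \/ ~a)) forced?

s0: does not force it — s0 ||-/- ~(a -> ~a) /\ ((~a \/ a) -> (a \/ ~a)) since s0 fails ~(a -> ~a).
s1: does not force it — s1 ||-/- ~(a -> ~a) /\ ((~a \/ a) -> (a \/ ~a)) since s1 fails ~(a -> ~a).
s2: forces it.
s3: does not force it — s3 ||-/- ~(a -> ~a) /\ ((~a \/ a) -> (a \/ ~a)) since s3 fails ~(a -> ~a).
Worlds forcing the formula: {s2}.

1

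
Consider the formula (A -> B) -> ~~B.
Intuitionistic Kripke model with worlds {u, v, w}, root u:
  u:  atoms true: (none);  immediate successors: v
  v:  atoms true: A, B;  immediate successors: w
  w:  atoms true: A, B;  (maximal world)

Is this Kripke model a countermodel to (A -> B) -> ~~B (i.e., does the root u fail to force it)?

No

u ||- (A -> B) -> ~~B: every world accessible from u that forces A -> B (namely u, v, w) also forces ~~B.
So the root u forces (A -> B) -> ~~B; the model is not a countermodel.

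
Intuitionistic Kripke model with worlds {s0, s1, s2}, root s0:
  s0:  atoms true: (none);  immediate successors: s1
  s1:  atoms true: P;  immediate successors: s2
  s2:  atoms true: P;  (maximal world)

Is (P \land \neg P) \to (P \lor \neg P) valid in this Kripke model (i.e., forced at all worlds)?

Yes

s0 \Vdash (P \land \neg P) \to (P \lor \neg P) vacuously: no world accessible from s0 forces the antecedent P \land \neg P.
Since the root s0 forces (P \land \neg P) \to (P \lor \neg P) and forcing is persistent (monotone upward), every world forces it.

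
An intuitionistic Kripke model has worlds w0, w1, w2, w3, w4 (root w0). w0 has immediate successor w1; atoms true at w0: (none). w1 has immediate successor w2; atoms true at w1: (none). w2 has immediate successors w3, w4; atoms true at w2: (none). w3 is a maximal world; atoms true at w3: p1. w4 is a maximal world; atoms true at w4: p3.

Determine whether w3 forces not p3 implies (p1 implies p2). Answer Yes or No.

No

w3 does not force not p3 implies (p1 implies p2): already at w3 itself, w3 forces not p3 but w3 does not force p1 implies p2.
w3 does not force p1 implies p2: already at w3 itself, w3 forces p1 but w3 does not force p2.
w3 lacks atom p2, so w3 does not force p2.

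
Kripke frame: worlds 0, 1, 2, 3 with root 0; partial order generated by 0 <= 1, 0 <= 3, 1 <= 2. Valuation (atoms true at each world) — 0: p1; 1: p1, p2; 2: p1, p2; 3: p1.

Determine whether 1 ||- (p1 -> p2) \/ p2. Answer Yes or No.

Yes

1 ||- (p1 -> p2) \/ p2 via the disjunct p1 -> p2.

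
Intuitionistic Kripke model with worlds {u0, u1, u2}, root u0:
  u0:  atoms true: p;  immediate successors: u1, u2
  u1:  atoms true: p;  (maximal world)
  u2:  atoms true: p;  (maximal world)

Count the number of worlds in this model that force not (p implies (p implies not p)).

3

u0: forces it.
u1: forces it.
u2: forces it.
Worlds forcing the formula: {u0, u1, u2}.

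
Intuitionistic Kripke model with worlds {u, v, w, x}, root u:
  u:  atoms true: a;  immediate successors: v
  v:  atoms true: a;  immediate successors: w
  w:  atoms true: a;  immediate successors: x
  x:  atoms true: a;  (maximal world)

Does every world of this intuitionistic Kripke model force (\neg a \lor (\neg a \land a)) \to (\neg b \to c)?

Yes

u \Vdash (\neg a \lor (\neg a \land a)) \to (\neg b \to c) vacuously: no world accessible from u forces the antecedent \neg a \lor (\neg a \land a).
Since the root u forces (\neg a \lor (\neg a \land a)) \to (\neg b \to c) and forcing is persistent (monotone upward), every world forces it.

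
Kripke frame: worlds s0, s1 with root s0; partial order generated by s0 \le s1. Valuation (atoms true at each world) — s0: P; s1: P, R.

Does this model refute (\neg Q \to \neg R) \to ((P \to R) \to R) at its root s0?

No

s0 \Vdash (\neg Q \to \neg R) \to ((P \to R) \to R) vacuously: no world accessible from s0 forces the antecedent \neg Q \to \neg R.
So the root s0 forces (\neg Q \to \neg R) \to ((P \to R) \to R); the model is not a countermodel.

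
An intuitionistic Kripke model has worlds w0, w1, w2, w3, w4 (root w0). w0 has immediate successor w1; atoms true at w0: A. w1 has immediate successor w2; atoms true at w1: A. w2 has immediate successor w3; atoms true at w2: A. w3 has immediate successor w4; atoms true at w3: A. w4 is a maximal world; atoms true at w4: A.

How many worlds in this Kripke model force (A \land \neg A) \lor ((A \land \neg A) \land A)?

w0: does not force it — w0 \nVdash (A \land \neg A) \lor ((A \land \neg A) \land A): neither disjunct is forced at w0.
w1: does not force it.
w2: does not force it.
w3: does not force it.
w4: does not force it.
Worlds forcing the formula: { }.

0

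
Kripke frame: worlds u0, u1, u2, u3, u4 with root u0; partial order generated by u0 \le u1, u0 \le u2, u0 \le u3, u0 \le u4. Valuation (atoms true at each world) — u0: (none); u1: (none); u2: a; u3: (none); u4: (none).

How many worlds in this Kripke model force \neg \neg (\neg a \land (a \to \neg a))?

u0: does not force it — u0 \nVdash \neg \neg (\neg a \land (a \to \neg a)) since u2 is accessible from u0 and u2 \Vdash \neg (\neg a \land (a \to \neg a)).
u1: forces it.
u2: does not force it — u2 \nVdash \neg \neg (\neg a \land (a \to \neg a)) since u2 is accessible from u2 and u2 \Vdash \neg (\neg a \land (a \to \neg a)).
u3: forces it.
u4: forces it.
Worlds forcing the formula: {u1, u3, u4}.

3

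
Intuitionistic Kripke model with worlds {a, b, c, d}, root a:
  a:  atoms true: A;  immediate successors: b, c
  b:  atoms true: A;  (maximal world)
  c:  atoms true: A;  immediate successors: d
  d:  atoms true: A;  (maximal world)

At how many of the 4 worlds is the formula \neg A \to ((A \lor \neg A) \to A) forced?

4

a: forces it.
b: forces it.
c: forces it.
d: forces it.
Worlds forcing the formula: {a, b, c, d}.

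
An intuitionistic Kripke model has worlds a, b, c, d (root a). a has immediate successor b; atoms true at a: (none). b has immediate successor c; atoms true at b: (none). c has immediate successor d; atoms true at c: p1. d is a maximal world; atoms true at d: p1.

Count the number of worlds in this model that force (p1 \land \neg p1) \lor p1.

a: does not force it — a \nVdash (p1 \land \neg p1) \lor p1: neither disjunct is forced at a.
b: does not force it.
c: forces it.
d: forces it.
Worlds forcing the formula: {c, d}.

2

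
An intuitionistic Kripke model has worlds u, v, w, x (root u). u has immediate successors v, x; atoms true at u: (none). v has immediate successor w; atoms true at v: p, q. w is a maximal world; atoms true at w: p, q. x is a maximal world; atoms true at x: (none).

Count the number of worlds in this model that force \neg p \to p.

u: does not force it — u \nVdash \neg p \to p: at the accessible world x, x \Vdash \neg p but x \nVdash p.
v: forces it.
w: forces it.
x: does not force it.
Worlds forcing the formula: {v, w}.

2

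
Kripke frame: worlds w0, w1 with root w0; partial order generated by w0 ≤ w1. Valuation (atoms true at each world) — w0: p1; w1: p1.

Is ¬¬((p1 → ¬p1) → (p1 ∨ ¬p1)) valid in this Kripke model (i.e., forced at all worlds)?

w0 ⊩ ¬¬((p1 → ¬p1) → (p1 ∨ ¬p1)): no world accessible from w0 forces ¬((p1 → ¬p1) → (p1 ∨ ¬p1)).
Since the root w0 forces ¬¬((p1 → ¬p1) → (p1 ∨ ¬p1)) and forcing is persistent (monotone upward), every world forces it.

Yes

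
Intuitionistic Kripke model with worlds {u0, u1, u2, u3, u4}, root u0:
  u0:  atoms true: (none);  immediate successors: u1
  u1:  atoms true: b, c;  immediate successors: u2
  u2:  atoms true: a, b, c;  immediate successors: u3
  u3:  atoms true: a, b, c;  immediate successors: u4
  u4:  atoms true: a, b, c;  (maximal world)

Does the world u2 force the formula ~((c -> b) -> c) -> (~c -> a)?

Yes

u2 ||- ~((c -> b) -> c) -> (~c -> a) vacuously: no world accessible from u2 forces the antecedent ~((c -> b) -> c).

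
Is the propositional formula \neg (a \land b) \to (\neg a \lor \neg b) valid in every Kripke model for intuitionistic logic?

This is the constructively invalid direction of De Morgan's law for conjunction, which is not intuitionistically valid.
A Kripke countermodel: worlds w0, w1, w2; order generated by w0 \le w1, w0 \le w2; atoms true at each world — w0:{}; w1:{a}; w2:{b}.
w0 \nVdash \neg (a \land b) \to (\neg a \lor \neg b): already at w0 itself, w0 \Vdash \neg (a \land b) but w0 \nVdash \neg a \lor \neg b.
w0 \nVdash \neg a \lor \neg b: neither disjunct is forced at w0.
w0 \nVdash \neg a since w1 is accessible from w0 and w1 \Vdash a.
So the root w0 does not force the formula.

No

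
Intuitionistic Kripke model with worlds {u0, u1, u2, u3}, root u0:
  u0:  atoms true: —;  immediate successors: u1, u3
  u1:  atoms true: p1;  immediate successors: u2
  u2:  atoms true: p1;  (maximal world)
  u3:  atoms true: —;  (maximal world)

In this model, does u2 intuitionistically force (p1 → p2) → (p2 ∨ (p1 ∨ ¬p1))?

u2 ⊩ (p1 → p2) → (p2 ∨ (p1 ∨ ¬p1)) vacuously: no world accessible from u2 forces the antecedent p1 → p2.

Yes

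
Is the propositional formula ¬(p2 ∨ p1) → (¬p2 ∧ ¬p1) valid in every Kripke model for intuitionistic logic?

Yes

This is a constructively valid De Morgan direction (negated disjunction to conjunction of negations), which is intuitionistically derivable.
From ¬(p2 ∨ p1): if p2 held then p2 ∨ p1 would, contradiction — so ¬p2; similarly ¬p1.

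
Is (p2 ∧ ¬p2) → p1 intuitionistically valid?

Yes

This is an instance of ex falso quodlibet, which is intuitionistically derivable.
No world can force both p2 and ¬p2, so the antecedent p2 ∧ ¬p2 is never forced and the implication holds vacuously at every world.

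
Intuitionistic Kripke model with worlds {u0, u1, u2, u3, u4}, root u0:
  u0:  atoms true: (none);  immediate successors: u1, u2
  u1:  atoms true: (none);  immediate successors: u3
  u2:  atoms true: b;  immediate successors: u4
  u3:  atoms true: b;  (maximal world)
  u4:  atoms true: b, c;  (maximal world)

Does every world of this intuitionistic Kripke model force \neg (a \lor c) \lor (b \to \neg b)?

Not every world: u0 \nVdash \neg (a \lor c) \lor (b \to \neg b).
u0 \nVdash \neg (a \lor c) \lor (b \to \neg b): neither disjunct is forced at u0.
u0 \nVdash \neg (a \lor c) since u4 is accessible from u0 and u4 \Vdash a \lor c.
u4 \Vdash a \lor c via the disjunct c.

No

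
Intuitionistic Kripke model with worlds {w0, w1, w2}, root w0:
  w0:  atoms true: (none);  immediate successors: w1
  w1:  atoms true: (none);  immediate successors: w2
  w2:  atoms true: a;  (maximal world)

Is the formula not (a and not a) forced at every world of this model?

Yes

w0 forces not (a and not a): no world accessible from w0 forces a and not a.
Since the root w0 forces not (a and not a) and forcing is persistent (monotone upward), every world forces it.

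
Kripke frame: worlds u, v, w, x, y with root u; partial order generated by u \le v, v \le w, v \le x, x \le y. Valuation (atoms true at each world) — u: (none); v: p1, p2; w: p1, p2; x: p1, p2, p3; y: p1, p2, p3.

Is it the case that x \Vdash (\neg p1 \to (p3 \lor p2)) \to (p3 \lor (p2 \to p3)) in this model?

x \Vdash (\neg p1 \to (p3 \lor p2)) \to (p3 \lor (p2 \to p3)): every world accessible from x that forces \neg p1 \to (p3 \lor p2) (namely x, y) also forces p3 \lor (p2 \to p3).

Yes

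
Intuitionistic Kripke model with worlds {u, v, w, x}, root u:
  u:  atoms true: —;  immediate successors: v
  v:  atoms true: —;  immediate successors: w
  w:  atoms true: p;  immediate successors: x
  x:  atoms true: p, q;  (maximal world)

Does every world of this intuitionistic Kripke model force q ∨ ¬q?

Not every world: u ⊮ q ∨ ¬q.
u ⊮ q ∨ ¬q: neither disjunct is forced at u.
u lacks atom q, so u ⊮ q.

No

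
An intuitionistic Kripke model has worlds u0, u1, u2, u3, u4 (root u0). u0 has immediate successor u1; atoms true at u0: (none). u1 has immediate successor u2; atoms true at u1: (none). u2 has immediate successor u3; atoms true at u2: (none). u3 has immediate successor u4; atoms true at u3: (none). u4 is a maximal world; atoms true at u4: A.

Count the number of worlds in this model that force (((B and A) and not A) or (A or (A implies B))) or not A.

u0: does not force it — u0 does not force (((B and A) and not A) or (A or (A implies B))) or not A: neither disjunct is forced at u0.
u1: does not force it — u1 does not force (((B and A) and not A) or (A or (A implies B))) or not A: neither disjunct is forced at u1.
u2: does not force it.
u3: does not force it.
u4: forces it.
Worlds forcing the formula: {u4}.

1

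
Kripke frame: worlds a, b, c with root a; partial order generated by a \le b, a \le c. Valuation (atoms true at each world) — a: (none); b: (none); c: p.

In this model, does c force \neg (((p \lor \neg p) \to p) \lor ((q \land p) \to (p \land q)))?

No

c \nVdash \neg (((p \lor \neg p) \to p) \lor ((q \land p) \to (p \land q))) since c is accessible from c and c \Vdash ((p \lor \neg p) \to p) \lor ((q \land p) \to (p \land q)).
c \Vdash ((p \lor \neg p) \to p) \lor ((q \land p) \to (p \land q)) via the disjunct (p \lor \neg p) \to p.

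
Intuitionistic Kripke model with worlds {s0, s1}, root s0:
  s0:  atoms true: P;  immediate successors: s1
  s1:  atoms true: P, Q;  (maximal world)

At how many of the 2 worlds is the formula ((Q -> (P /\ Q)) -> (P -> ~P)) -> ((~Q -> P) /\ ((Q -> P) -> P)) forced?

2

s0: forces it.
s1: forces it.
Worlds forcing the formula: {s0, s1}.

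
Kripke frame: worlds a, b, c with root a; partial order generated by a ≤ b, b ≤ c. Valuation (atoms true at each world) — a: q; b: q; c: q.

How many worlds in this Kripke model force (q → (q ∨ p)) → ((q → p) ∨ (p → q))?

3

a: forces it.
b: forces it.
c: forces it.
Worlds forcing the formula: {a, b, c}.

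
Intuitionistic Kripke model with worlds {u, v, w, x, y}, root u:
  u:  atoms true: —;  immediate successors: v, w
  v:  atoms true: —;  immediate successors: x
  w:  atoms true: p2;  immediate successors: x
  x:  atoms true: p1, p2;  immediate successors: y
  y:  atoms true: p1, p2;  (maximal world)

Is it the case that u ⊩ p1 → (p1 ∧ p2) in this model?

u ⊩ p1 → (p1 ∧ p2): every world accessible from u that forces p1 (namely x, y) also forces p1 ∧ p2.

Yes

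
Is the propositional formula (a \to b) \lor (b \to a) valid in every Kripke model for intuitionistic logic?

No

This is the Gödel–Dummett linearity axiom, which is not intuitionistically valid.
A Kripke countermodel: worlds u0, u1, u2; order generated by u0 \le u1, u0 \le u2; atoms true at each world — u0:{}; u1:{a}; u2:{b}.
u0 \nVdash (a \to b) \lor (b \to a): neither disjunct is forced at u0.
u0 \nVdash a \to b: at the accessible world u1, u1 \Vdash a but u1 \nVdash b.
u1 lacks atom b, so u1 \nVdash b.
So the root u0 does not force the formula.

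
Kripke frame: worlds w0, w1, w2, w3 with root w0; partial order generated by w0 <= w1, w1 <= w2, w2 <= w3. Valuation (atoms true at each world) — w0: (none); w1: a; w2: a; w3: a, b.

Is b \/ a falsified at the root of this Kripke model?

w0 ||-/- b \/ a: neither disjunct is forced at w0.
w0 lacks atom b, so w0 ||-/- b.
So the root w0 does not force b \/ a; the model is a countermodel.

Yes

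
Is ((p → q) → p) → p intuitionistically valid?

No

This is Peirce's law, which is not intuitionistically valid.
A Kripke countermodel: worlds s0, s1; order generated by s0 ≤ s1; atoms true at each world — s0:{}; s1:{p}.
s0 ⊮ ((p → q) → p) → p: already at s0 itself, s0 ⊩ (p → q) → p but s0 ⊮ p.
s0 lacks atom p, so s0 ⊮ p.
So the root s0 does not force the formula.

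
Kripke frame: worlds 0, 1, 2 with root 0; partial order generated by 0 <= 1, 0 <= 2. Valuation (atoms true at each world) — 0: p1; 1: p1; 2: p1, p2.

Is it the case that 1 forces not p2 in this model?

1 forces not p2: no world accessible from 1 forces p2.

Yes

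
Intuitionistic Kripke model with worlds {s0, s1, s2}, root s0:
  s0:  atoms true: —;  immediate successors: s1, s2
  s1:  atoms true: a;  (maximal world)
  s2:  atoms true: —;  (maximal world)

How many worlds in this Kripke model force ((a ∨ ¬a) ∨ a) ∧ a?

1

s0: does not force it — s0 ⊮ ((a ∨ ¬a) ∨ a) ∧ a since s0 fails (a ∨ ¬a) ∨ a.
s1: forces it.
s2: does not force it — s2 ⊮ ((a ∨ ¬a) ∨ a) ∧ a since s2 fails a.
Worlds forcing the formula: {s1}.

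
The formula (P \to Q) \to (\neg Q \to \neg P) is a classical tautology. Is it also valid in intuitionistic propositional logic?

Yes

This is the forward direction of contraposition, which is intuitionistically derivable.
Assume P \to Q and \neg Q. If P held then Q would follow, contradicting \neg Q; so \neg P.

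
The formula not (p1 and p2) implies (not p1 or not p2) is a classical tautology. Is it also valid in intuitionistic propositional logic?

No

This is the constructively invalid direction of De Morgan's law for conjunction, which is not intuitionistically valid.
A Kripke countermodel: worlds w0, w1, w2; order generated by w0 <= w1, w0 <= w2; atoms true at each world — w0:{}; w1:{p1}; w2:{p2}.
w0 does not force not (p1 and p2) implies (not p1 or not p2): already at w0 itself, w0 forces not (p1 and p2) but w0 does not force not p1 or not p2.
w0 does not force not p1 or not p2: neither disjunct is forced at w0.
w0 does not force not p1 since w1 is accessible from w0 and w1 forces p1.
So the root w0 does not force the formula.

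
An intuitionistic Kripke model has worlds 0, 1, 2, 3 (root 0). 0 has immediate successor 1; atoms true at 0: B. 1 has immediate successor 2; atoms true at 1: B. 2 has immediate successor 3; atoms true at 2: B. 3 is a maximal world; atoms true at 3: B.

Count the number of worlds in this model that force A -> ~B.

0: forces it.
1: forces it.
2: forces it.
3: forces it.
Worlds forcing the formula: {0, 1, 2, 3}.

4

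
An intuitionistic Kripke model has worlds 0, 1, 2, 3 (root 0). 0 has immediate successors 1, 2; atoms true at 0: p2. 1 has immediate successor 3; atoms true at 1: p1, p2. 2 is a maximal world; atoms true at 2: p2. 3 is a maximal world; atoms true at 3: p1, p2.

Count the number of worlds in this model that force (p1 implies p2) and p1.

2

0: does not force it — 0 does not force (p1 implies p2) and p1 since 0 fails p1.
1: forces it.
2: does not force it — 2 does not force (p1 implies p2) and p1 since 2 fails p1.
3: forces it.
Worlds forcing the formula: {1, 3}.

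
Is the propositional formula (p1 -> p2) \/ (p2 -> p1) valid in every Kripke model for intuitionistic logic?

No

This is the Gödel–Dummett linearity axiom, which is not intuitionistically valid.
A Kripke countermodel: worlds a, b, c; order generated by a <= b, a <= c; atoms true at each world — a:{}; b:{p1}; c:{p2}.
a ||-/- (p1 -> p2) \/ (p2 -> p1): neither disjunct is forced at a.
a ||-/- p1 -> p2: at the accessible world b, b ||- p1 but b ||-/- p2.
b lacks atom p2, so b ||-/- p2.
So the root a does not force the formula.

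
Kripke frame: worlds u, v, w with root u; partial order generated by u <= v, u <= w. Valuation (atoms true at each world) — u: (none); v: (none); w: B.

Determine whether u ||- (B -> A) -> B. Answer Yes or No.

u ||-/- (B -> A) -> B: at the accessible world v, v ||- B -> A but v ||-/- B.
v lacks atom B, so v ||-/- B.

No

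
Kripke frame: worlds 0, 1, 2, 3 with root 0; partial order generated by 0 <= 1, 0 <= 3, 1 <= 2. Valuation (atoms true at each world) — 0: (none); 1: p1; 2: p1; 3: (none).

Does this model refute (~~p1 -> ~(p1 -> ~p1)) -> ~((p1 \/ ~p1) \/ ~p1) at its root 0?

0 ||-/- (~~p1 -> ~(p1 -> ~p1)) -> ~((p1 \/ ~p1) \/ ~p1): already at 0 itself, 0 ||- ~~p1 -> ~(p1 -> ~p1) but 0 ||-/- ~((p1 \/ ~p1) \/ ~p1).
0 ||-/- ~((p1 \/ ~p1) \/ ~p1) since 1 is accessible from 0 and 1 ||- (p1 \/ ~p1) \/ ~p1.
1 ||- (p1 \/ ~p1) \/ ~p1 via the disjunct p1 \/ ~p1.
So the root 0 does not force (~~p1 -> ~(p1 -> ~p1)) -> ~((p1 \/ ~p1) \/ ~p1); the model is a countermodel.

Yes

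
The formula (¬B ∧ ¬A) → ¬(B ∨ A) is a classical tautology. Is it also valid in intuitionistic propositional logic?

Yes

This is a constructively valid De Morgan direction (conjunction of negations to negated disjunction), which is intuitionistically derivable.
If both ¬B and ¬A hold at a world, no accessible world forces B or forces A, so none forces B ∨ A.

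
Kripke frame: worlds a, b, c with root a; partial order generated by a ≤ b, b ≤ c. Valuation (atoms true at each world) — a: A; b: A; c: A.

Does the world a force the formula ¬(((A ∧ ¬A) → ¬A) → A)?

No

a ⊮ ¬(((A ∧ ¬A) → ¬A) → A) since a is accessible from a and a ⊩ ((A ∧ ¬A) → ¬A) → A.
a ⊩ ((A ∧ ¬A) → ¬A) → A: every world accessible from a that forces (A ∧ ¬A) → ¬A (namely a, b, c) also forces A.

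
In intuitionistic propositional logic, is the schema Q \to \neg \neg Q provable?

Yes

This is double-negation introduction, which is intuitionistically derivable.
If a world forces Q then every accessible world forces Q (persistence), so none forces \neg Q; hence \neg \neg Q.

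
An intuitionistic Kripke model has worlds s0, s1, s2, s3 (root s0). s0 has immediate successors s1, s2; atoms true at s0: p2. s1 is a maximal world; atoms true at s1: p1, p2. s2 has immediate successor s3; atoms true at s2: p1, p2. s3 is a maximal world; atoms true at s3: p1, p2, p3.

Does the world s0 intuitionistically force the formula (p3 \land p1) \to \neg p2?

No

s0 \nVdash (p3 \land p1) \to \neg p2: at the accessible world s3, s3 \Vdash p3 \land p1 but s3 \nVdash \neg p2.
s3 \nVdash \neg p2 since s3 is accessible from s3 and s3 \Vdash p2.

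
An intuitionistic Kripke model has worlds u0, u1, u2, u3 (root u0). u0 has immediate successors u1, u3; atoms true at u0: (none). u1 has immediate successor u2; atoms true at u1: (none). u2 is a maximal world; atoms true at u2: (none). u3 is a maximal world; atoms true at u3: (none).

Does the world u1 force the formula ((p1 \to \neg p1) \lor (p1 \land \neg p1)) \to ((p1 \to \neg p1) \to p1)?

u1 \nVdash ((p1 \to \neg p1) \lor (p1 \land \neg p1)) \to ((p1 \to \neg p1) \to p1): already at u1 itself, u1 \Vdash (p1 \to \neg p1) \lor (p1 \land \neg p1) but u1 \nVdash (p1 \to \neg p1) \to p1.
u1 \nVdash (p1 \to \neg p1) \to p1: already at u1 itself, u1 \Vdash p1 \to \neg p1 but u1 \nVdash p1.
u1 lacks atom p1, so u1 \nVdash p1.

No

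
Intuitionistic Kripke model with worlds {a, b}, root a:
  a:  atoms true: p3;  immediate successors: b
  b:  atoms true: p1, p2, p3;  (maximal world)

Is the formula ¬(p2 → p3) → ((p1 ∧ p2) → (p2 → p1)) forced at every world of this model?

Yes

a ⊩ ¬(p2 → p3) → ((p1 ∧ p2) → (p2 → p1)) vacuously: no world accessible from a forces the antecedent ¬(p2 → p3).
Since the root a forces ¬(p2 → p3) → ((p1 ∧ p2) → (p2 → p1)) and forcing is persistent (monotone upward), every world forces it.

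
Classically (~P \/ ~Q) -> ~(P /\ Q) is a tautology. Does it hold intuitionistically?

This is a constructively valid De Morgan direction (disjunction of negations to negated conjunction), which is intuitionistically derivable.
If ~P holds at a world then no accessible world forces P, hence none forces P /\ Q; likewise for ~Q.

Yes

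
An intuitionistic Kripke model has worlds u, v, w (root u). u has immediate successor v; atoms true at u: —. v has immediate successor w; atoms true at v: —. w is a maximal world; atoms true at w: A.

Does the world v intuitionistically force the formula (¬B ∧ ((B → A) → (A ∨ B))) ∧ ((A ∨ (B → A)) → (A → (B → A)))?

v ⊮ (¬B ∧ ((B → A) → (A ∨ B))) ∧ ((A ∨ (B → A)) → (A → (B → A))) since v fails ¬B ∧ ((B → A) → (A ∨ B)).

No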